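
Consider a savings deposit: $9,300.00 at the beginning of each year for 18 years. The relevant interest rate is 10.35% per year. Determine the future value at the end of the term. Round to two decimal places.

$484,581.64

This is an annuity due: 18 deposits of $9,300.00 at the beginning of each year.
Periodic rate r = 0.1035 per year.
FV = PMT × [((1+r)^n − 1)/r] × (1+r) = 9,300 × [(1+r)^18 − 1] / r × (1+r) = $484,581.64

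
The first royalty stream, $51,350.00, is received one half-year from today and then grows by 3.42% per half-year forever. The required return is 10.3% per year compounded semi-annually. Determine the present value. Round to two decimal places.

$2,968,208.09

Periodic rate r = 0.103/2 per half-year.
Growing perpetuity (Gordon): PV = PMT₁ / (r − g) = 51,350 / (r − 0.0342) = $2,968,208.09.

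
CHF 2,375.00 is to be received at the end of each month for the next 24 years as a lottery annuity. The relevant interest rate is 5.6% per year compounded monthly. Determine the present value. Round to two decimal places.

CHF 375,784.21

This is an ordinary annuity: 288 payments of CHF 2,375.00 at the end of each month.
Periodic rate r = 0.056/12 per month; n is counted in months.
PV = PMT × [(1 − (1+r)^−n)/r] = 2,375 × [1 − (1+r)^−288] / r = CHF 375,784.21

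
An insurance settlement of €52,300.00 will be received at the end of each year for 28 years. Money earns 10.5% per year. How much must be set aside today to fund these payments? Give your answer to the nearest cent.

This is an ordinary annuity: 28 payments of €52,300.00 at the end of each year.
Periodic rate r = 0.105 per year.
PV = PMT × [(1 − (1+r)^−n)/r] = 52,300 × [1 − (1+r)^−28] / r = €467,674.58

€467,674.58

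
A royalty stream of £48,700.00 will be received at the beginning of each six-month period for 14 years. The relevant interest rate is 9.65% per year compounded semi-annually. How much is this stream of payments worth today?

This is an annuity due: 28 payments of £48,700.00 at the beginning of each six-month period.
Periodic rate r = 0.0965/2 per half-year; n is counted in half-years.
PV = PMT × [(1 − (1+r)^−n)/r] × (1+r) = 48,700 × [1 − (1+r)^−28] / r × (1+r) = £775,225.96

£775,225.96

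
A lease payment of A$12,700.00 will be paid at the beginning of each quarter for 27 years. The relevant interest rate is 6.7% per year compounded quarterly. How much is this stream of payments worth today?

This is an annuity due: 108 payments of A$12,700.00 at the beginning of each quarter.
Periodic rate r = 0.067/4 per quarter; n is counted in quarters.
PV = PMT × [(1 − (1+r)^−n)/r] × (1+r) = 12,700 × [1 − (1+r)^−108] / r × (1+r) = A$642,713.82

A$642,713.82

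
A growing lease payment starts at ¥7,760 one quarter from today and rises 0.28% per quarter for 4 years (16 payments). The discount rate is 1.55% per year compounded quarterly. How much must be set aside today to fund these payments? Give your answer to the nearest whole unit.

¥122,692

Periodic rate r = 0.0155/4 per quarter; n is counted in quarters.
Growing ordinary annuity: PV = PMT₁ × [1 − ((1+g)/(1+r))^n] / (r − g) = 7,760 × [1 − ((1+0.0028)/(1+r))^16] / (r − 0.0028) = ¥122,692.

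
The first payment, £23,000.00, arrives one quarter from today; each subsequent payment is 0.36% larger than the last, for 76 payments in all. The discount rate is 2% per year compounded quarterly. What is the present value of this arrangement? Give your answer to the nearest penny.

£1,651,488.60

Periodic rate r = 0.02/4 per quarter; n is counted in quarters.
Growing ordinary annuity: PV = PMT₁ × [1 − ((1+g)/(1+r))^n] / (r − g) = 23,000 × [1 − ((1+0.0036)/(1+r))^76] / (r − 0.0036) = £1,651,488.60.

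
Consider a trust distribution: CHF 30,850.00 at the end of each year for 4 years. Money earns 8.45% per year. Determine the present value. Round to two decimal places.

This is an ordinary annuity: 4 payments of CHF 30,850.00 at the end of each year.
Periodic rate r = 0.0845 per year.
PV = PMT × [(1 − (1+r)^−n)/r] = 30,850 × [1 − (1+r)^−4] / r = CHF 101,163.94

CHF 101,163.94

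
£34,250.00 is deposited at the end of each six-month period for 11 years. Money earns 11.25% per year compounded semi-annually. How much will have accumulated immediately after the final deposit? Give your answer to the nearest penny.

£1,420,689.98

This is an ordinary annuity: 22 deposits of £34,250.00 at the end of each six-month period.
Periodic rate r = 0.1125/2 per half-year; n is counted in half-years.
FV = PMT × [((1+r)^n − 1)/r] = 34,250 × [(1+r)^22 − 1] / r = £1,420,689.98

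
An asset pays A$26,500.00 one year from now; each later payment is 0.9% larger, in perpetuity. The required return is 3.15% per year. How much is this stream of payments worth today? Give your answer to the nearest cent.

A$1,177,777.78

Periodic rate r = 0.0315 per year.
Growing perpetuity (Gordon): PV = PMT₁ / (r − g) = 26,500 / (r − 0.009) = A$1,177,777.78.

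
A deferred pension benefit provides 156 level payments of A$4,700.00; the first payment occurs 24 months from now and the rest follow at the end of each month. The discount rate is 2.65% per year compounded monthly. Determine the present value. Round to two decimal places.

Ordinary annuity of 156 payments, first payment at period 24.
Periodic rate r = 0.0265/12 per month; n is counted in months.
The ordinary-annuity PV formula values the stream one period before the first payment (period 23); discount that back 23 periods:
PV₀ = 4,700 × [1 − (1+r)^−156] / r × (1+r)^−23 = A$589,013.36

A$589,013.36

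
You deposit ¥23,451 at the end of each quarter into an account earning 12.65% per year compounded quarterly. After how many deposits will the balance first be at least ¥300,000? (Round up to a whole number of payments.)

11 payments

Periodic rate r = 0.1265/4 per quarter; n is counted in quarters.
Ordinary annuity FV: 300,000 = 23,451 × [((1+r)^n − 1)/r].
(1+r)^n = 1 + 300,000 × r / 23,451, so n = ln(1 + 300,000·r/23,451) / ln(1+r) = 10.91.
Round up to a whole number of payments: n = 11.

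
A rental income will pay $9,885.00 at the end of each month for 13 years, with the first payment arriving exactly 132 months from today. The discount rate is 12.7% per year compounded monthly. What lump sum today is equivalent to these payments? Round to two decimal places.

$189,667.70

Ordinary annuity of 156 payments, first payment at period 132.
Periodic rate r = 0.127/12 per month; n is counted in months.
The ordinary-annuity PV formula values the stream one period before the first payment (period 131); discount that back 131 periods:
PV₀ = 9,885 × [1 − (1+r)^−156] / r × (1+r)^−131 = $189,667.70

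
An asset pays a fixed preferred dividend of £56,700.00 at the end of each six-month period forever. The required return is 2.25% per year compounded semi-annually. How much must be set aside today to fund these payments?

£5,040,000.00

Periodic rate r = 0.0225/2 per half-year.
Level perpetuity: PV = PMT / r = 56,700 / (0.0225/2) = £5,040,000.00.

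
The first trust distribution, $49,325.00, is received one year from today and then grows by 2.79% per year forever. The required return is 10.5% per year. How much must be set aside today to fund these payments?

$639,753.57

Periodic rate r = 0.105 per year.
Growing perpetuity (Gordon): PV = PMT₁ / (r − g) = 49,325 / (r − 0.0279) = $639,753.57.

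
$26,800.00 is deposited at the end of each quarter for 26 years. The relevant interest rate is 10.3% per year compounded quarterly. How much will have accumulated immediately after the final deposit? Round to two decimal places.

This is an ordinary annuity: 104 deposits of $26,800.00 at the end of each quarter.
Periodic rate r = 0.103/4 per quarter; n is counted in quarters.
FV = PMT × [((1+r)^n − 1)/r] = 26,800 × [(1+r)^104 − 1] / r = $13,603,779.91

$13,603,779.91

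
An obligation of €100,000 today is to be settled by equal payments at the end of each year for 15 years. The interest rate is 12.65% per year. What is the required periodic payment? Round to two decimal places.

Level ordinary annuity; solve PV = PMT × [(1 − (1+r)^−n)/r] for PMT.
Periodic rate r = 0.1265 per year.
With n = 15: PMT = 100,000 / ([(1 − (1+r)^−n)/r]) = €15,195.32

€15,195.32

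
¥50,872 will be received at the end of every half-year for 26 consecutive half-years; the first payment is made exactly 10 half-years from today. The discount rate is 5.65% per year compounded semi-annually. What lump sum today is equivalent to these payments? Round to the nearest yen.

¥722,220

Ordinary annuity of 26 payments, first payment at period 10.
Periodic rate r = 0.0565/2 per half-year; n is counted in half-years.
The ordinary-annuity PV formula values the stream one period before the first payment (period 9); discount that back 9 periods:
PV₀ = 50,872 × [1 − (1+r)^−26] / r × (1+r)^−9 = ¥722,220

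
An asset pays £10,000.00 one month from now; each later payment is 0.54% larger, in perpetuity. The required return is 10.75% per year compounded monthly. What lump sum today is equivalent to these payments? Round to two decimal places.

Periodic rate r = 0.1075/12 per month.
Growing perpetuity (Gordon): PV = PMT₁ / (r − g) = 10,000 / (r − 0.0054) = £2,810,304.45.

£2,810,304.45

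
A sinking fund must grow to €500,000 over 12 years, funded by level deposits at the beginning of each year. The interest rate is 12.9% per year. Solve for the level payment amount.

€17,371.58

Level annuity due; solve FV = PMT × [((1+r)^n − 1)/r] × (1+r) for PMT.
Periodic rate r = 0.129 per year.
With n = 12: PMT = 500,000 / ([((1+r)^n − 1)/r] × (1+r)) = €17,371.58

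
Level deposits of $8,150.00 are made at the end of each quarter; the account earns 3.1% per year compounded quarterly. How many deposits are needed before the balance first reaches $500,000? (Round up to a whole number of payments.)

51 payments

Periodic rate r = 0.031/4 per quarter; n is counted in quarters.
Ordinary annuity FV: 500,000 = 8,150 × [((1+r)^n − 1)/r].
(1+r)^n = 1 + 500,000 × r / 8,150, so n = ln(1 + 500,000·r/8,150) / ln(1+r) = 50.38.
Round up to a whole number of payments: n = 51.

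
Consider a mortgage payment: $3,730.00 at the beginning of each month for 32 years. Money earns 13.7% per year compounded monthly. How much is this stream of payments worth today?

$326,219.24

This is an annuity due: 384 payments of $3,730.00 at the beginning of each month.
Periodic rate r = 0.137/12 per month; n is counted in months.
PV = PMT × [(1 − (1+r)^−n)/r] × (1+r) = 3,730 × [1 − (1+r)^−384] / r × (1+r) = $326,219.24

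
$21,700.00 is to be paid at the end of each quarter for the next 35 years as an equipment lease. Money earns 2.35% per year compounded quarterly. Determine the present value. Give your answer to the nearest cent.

This is an ordinary annuity: 140 payments of $21,700.00 at the end of each quarter.
Periodic rate r = 0.0235/4 per quarter; n is counted in quarters.
PV = PMT × [(1 − (1+r)^−n)/r] = 21,700 × [1 − (1+r)^−140] / r = $2,066,982.98

$2,066,982.98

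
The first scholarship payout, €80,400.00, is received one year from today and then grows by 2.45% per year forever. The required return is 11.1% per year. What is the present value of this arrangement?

€929,479.77

Periodic rate r = 0.111 per year.
Growing perpetuity (Gordon): PV = PMT₁ / (r − g) = 80,400 / (r − 0.0245) = €929,479.77.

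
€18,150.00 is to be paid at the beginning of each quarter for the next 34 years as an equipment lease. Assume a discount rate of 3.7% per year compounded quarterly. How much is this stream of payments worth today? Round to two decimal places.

€1,414,199.91

This is an annuity due: 136 payments of €18,150.00 at the beginning of each quarter.
Periodic rate r = 0.037/4 per quarter; n is counted in quarters.
PV = PMT × [(1 − (1+r)^−n)/r] × (1+r) = 18,150 × [1 − (1+r)^−136] / r × (1+r) = €1,414,199.91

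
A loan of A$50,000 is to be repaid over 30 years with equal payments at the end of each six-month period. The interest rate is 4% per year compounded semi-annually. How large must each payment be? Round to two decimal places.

Level ordinary annuity; solve PV = PMT × [(1 − (1+r)^−n)/r] for PMT.
Periodic rate r = 0.04/2 per half-year; n is counted in half-years.
With n = 60: PMT = 50,000 / ([(1 − (1+r)^−n)/r]) = A$1,438.40

A$1,438.40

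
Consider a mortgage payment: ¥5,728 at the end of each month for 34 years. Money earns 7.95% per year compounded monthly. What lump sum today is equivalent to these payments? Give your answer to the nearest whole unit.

This is an ordinary annuity: 408 payments of ¥5,728 at the end of each month.
Periodic rate r = 0.0795/12 per month; n is counted in months.
PV = PMT × [(1 − (1+r)^−n)/r] = 5,728 × [1 − (1+r)^−408] / r = ¥806,153

¥806,153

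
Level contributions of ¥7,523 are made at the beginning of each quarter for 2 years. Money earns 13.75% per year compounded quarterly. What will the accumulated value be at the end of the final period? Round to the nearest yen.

This is an annuity due: 8 deposits of ¥7,523 at the beginning of each quarter.
Periodic rate r = 0.1375/4 per quarter; n is counted in quarters.
FV = PMT × [((1+r)^n − 1)/r] × (1+r) = 7,523 × [(1+r)^8 − 1] / r × (1+r) = ¥70,280

¥70,280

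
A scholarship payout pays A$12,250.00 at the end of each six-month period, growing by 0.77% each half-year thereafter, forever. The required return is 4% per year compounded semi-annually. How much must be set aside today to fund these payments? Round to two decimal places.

A$995,934.96

Periodic rate r = 0.04/2 per half-year.
Growing perpetuity (Gordon): PV = PMT₁ / (r − g) = 12,250 / (r − 0.0077) = A$995,934.96.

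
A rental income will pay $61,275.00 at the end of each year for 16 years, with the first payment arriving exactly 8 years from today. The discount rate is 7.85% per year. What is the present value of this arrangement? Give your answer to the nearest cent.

$322,647.78

Ordinary annuity of 16 payments, first payment at period 8.
Periodic rate r = 0.0785 per year.
The ordinary-annuity PV formula values the stream one period before the first payment (period 7); discount that back 7 periods:
PV₀ = 61,275 × [1 − (1+r)^−16] / r × (1+r)^−7 = $322,647.78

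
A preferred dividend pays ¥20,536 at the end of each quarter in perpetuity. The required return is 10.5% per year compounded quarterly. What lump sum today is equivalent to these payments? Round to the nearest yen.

Periodic rate r = 0.105/4 per quarter.
Level perpetuity: PV = PMT / r = 20,536 / (0.105/4) = ¥782,324.

¥782,324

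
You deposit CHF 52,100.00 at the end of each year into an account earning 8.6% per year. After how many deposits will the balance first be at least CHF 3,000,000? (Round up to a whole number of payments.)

Periodic rate r = 0.086 per year.
Ordinary annuity FV: 3,000,000 = 52,100 × [((1+r)^n − 1)/r].
(1+r)^n = 1 + 3,000,000 × r / 52,100, so n = ln(1 + 3,000,000·r/52,100) / ln(1+r) = 21.62.
Round up to a whole number of payments: n = 22.

22 payments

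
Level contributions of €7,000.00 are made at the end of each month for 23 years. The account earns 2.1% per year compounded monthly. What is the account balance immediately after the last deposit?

€2,480,983.21

This is an ordinary annuity: 276 deposits of €7,000.00 at the end of each month.
Periodic rate r = 0.021/12 per month; n is counted in months.
FV = PMT × [((1+r)^n − 1)/r] = 7,000 × [(1+r)^276 − 1] / r = €2,480,983.21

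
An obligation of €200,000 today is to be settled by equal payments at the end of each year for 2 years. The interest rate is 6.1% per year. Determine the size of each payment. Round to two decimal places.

Level ordinary annuity; solve PV = PMT × [(1 − (1+r)^−n)/r] for PMT.
Periodic rate r = 0.061 per year.
With n = 2: PMT = 200,000 / ([(1 − (1+r)^−n)/r]) = €109,240.27

€109,240.27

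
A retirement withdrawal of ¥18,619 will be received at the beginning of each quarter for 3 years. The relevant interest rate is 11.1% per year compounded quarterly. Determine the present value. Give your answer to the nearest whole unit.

¥193,060

This is an annuity due: 12 payments of ¥18,619 at the beginning of each quarter.
Periodic rate r = 0.111/4 per quarter; n is counted in quarters.
PV = PMT × [(1 − (1+r)^−n)/r] × (1+r) = 18,619 × [1 − (1+r)^−12] / r × (1+r) = ¥193,060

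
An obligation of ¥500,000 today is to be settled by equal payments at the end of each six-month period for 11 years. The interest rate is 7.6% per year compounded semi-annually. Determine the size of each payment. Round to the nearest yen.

Level ordinary annuity; solve PV = PMT × [(1 − (1+r)^−n)/r] for PMT.
Periodic rate r = 0.076/2 per half-year; n is counted in half-years.
With n = 22: PMT = 500,000 / ([(1 − (1+r)^−n)/r]) = ¥33,941

¥33,941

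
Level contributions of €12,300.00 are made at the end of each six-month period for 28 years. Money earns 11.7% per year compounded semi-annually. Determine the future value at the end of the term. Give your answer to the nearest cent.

This is an ordinary annuity: 56 deposits of €12,300.00 at the end of each six-month period.
Periodic rate r = 0.117/2 per half-year; n is counted in half-years.
FV = PMT × [((1+r)^n − 1)/r] = 12,300 × [(1+r)^56 − 1] / r = €4,864,761.01

€4,864,761.01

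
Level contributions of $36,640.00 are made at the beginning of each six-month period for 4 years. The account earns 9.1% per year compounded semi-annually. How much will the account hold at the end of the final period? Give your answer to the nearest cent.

$359,963.32

This is an annuity due: 8 deposits of $36,640.00 at the beginning of each six-month period.
Periodic rate r = 0.091/2 per half-year; n is counted in half-years.
FV = PMT × [((1+r)^n − 1)/r] × (1+r) = 36,640 × [(1+r)^8 − 1] / r × (1+r) = $359,963.32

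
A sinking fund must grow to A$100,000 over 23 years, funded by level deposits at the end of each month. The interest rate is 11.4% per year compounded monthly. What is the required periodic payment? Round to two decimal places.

A$75.43

Level ordinary annuity; solve FV = PMT × [((1+r)^n − 1)/r] for PMT.
Periodic rate r = 0.114/12 per month; n is counted in months.
With n = 276: PMT = 100,000 / ([((1+r)^n − 1)/r]) = A$75.43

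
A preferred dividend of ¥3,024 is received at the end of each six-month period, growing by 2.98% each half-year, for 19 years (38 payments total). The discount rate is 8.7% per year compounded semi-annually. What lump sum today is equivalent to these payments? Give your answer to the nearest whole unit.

¥87,145

Periodic rate r = 0.087/2 per half-year; n is counted in half-years.
Growing ordinary annuity: PV = PMT₁ × [1 − ((1+g)/(1+r))^n] / (r − g) = 3,024 × [1 − ((1+0.0298)/(1+r))^38] / (r − 0.0298) = ¥87,145.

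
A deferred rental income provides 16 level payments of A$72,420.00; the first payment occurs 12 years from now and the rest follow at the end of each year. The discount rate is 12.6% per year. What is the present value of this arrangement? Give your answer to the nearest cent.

Ordinary annuity of 16 payments, first payment at period 12.
Periodic rate r = 0.126 per year.
The ordinary-annuity PV formula values the stream one period before the first payment (period 11); discount that back 11 periods:
PV₀ = 72,420 × [1 − (1+r)^−16] / r × (1+r)^−11 = A$132,467.39

A$132,467.39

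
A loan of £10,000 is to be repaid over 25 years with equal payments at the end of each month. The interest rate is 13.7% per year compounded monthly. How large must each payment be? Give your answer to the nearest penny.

Level ordinary annuity; solve PV = PMT × [(1 − (1+r)^−n)/r] for PMT.
Periodic rate r = 0.137/12 per month; n is counted in months.
With n = 300: PMT = 10,000 / ([(1 − (1+r)^−n)/r]) = £118.09

£118.09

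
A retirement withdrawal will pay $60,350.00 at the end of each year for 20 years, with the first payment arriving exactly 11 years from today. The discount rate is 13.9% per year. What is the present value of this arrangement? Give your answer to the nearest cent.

$109,398.84

Ordinary annuity of 20 payments, first payment at period 11.
Periodic rate r = 0.139 per year.
The ordinary-annuity PV formula values the stream one period before the first payment (period 10); discount that back 10 periods:
PV₀ = 60,350 × [1 − (1+r)^−20] / r × (1+r)^−10 = $109,398.84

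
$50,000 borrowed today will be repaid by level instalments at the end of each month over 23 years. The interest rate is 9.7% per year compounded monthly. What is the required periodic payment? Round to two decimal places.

$453.30

Level ordinary annuity; solve PV = PMT × [(1 − (1+r)^−n)/r] for PMT.
Periodic rate r = 0.097/12 per month; n is counted in months.
With n = 276: PMT = 50,000 / ([(1 − (1+r)^−n)/r]) = $453.30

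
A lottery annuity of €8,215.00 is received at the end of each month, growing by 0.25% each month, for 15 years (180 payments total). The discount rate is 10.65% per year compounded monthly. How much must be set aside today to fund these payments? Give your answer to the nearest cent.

€876,917.70

Periodic rate r = 0.1065/12 per month; n is counted in months.
Growing ordinary annuity: PV = PMT₁ × [1 − ((1+g)/(1+r))^n] / (r − g) = 8,215 × [1 − ((1+0.0025)/(1+r))^180] / (r − 0.0025) = €876,917.70.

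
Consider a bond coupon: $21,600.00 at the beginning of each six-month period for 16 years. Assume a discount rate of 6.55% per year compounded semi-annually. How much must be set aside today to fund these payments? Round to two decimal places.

This is an annuity due: 32 payments of $21,600.00 at the beginning of each six-month period.
Periodic rate r = 0.0655/2 per half-year; n is counted in half-years.
PV = PMT × [(1 − (1+r)^−n)/r] × (1+r) = 21,600 × [1 − (1+r)^−32] / r × (1+r) = $438,262.33

$438,262.33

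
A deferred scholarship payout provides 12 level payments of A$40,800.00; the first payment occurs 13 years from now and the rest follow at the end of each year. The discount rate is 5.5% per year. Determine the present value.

A$184,953.79

Ordinary annuity of 12 payments, first payment at period 13.
Periodic rate r = 0.055 per year.
The ordinary-annuity PV formula values the stream one period before the first payment (period 12); discount that back 12 periods:
PV₀ = 40,800 × [1 − (1+r)^−12] / r × (1+r)^−12 = A$184,953.79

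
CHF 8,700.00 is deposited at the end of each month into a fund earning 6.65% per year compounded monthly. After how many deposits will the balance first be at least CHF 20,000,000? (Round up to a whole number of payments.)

Periodic rate r = 0.0665/12 per month; n is counted in months.
Ordinary annuity FV: 20,000,000 = 8,700 × [((1+r)^n − 1)/r].
(1+r)^n = 1 + 20,000,000 × r / 8,700, so n = ln(1 + 20,000,000·r/8,700) / ln(1+r) = 474.14.
Round up to a whole number of payments: n = 475.

475 payments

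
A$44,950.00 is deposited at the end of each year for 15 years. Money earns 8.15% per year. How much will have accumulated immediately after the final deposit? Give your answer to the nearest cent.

A$1,234,830.20

This is an ordinary annuity: 15 deposits of A$44,950.00 at the end of each year.
Periodic rate r = 0.0815 per year.
FV = PMT × [((1+r)^n − 1)/r] = 44,950 × [(1+r)^15 − 1] / r = A$1,234,830.20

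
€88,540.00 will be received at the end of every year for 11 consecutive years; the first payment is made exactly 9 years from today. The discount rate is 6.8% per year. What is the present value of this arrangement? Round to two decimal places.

Ordinary annuity of 11 payments, first payment at period 9.
Periodic rate r = 0.068 per year.
The ordinary-annuity PV formula values the stream one period before the first payment (period 8); discount that back 8 periods:
PV₀ = 88,540 × [1 − (1+r)^−11] / r × (1+r)^−8 = €396,179.36

€396,179.36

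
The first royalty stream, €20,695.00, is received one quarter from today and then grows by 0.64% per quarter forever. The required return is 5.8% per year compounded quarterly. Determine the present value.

€2,554,938.27

Periodic rate r = 0.058/4 per quarter.
Growing perpetuity (Gordon): PV = PMT₁ / (r − g) = 20,695 / (r − 0.0064) = €2,554,938.27.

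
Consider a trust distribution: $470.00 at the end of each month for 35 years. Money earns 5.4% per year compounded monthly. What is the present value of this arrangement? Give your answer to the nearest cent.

$88,598.79

This is an ordinary annuity: 420 payments of $470.00 at the end of each month.
Periodic rate r = 0.054/12 per month; n is counted in months.
PV = PMT × [(1 − (1+r)^−n)/r] = 470 × [1 − (1+r)^−420] / r = $88,598.79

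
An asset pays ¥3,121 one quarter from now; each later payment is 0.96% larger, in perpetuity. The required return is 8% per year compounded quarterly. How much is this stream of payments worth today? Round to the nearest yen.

¥300,096

Periodic rate r = 0.08/4 per quarter.
Growing perpetuity (Gordon): PV = PMT₁ / (r − g) = 3,121 / (r − 0.0096) = ¥300,096.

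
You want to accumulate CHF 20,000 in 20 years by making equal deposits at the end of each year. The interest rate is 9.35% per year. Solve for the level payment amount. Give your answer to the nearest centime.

Level ordinary annuity; solve FV = PMT × [((1+r)^n − 1)/r] for PMT.
Periodic rate r = 0.0935 per year.
With n = 20: PMT = 20,000 / ([((1+r)^n − 1)/r]) = CHF 375.84

CHF 375.84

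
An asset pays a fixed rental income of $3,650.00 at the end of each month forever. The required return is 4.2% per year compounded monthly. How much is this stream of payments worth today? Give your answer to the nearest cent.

$1,042,857.14

Periodic rate r = 0.042/12 per month.
Level perpetuity: PV = PMT / r = 3,650 / (0.042/12) = $1,042,857.14.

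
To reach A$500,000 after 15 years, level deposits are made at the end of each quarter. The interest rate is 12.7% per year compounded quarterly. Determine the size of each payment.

A$2,874.18

Level ordinary annuity; solve FV = PMT × [((1+r)^n − 1)/r] for PMT.
Periodic rate r = 0.127/4 per quarter; n is counted in quarters.
With n = 60: PMT = 500,000 / ([((1+r)^n − 1)/r]) = A$2,874.18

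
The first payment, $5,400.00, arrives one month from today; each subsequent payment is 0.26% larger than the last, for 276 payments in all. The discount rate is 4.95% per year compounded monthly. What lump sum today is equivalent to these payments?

$1,213,203.67

Periodic rate r = 0.0495/12 per month; n is counted in months.
Growing ordinary annuity: PV = PMT₁ × [1 − ((1+g)/(1+r))^n] / (r − g) = 5,400 × [1 − ((1+0.0026)/(1+r))^276] / (r − 0.0026) = $1,213,203.67.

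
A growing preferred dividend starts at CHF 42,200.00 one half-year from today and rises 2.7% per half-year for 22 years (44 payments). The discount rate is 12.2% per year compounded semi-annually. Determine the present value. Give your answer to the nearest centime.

CHF 945,064.37

Periodic rate r = 0.122/2 per half-year; n is counted in half-years.
Growing ordinary annuity: PV = PMT₁ × [1 − ((1+g)/(1+r))^n] / (r − g) = 42,200 × [1 − ((1+0.027)/(1+r))^44] / (r − 0.027) = CHF 945,064.37.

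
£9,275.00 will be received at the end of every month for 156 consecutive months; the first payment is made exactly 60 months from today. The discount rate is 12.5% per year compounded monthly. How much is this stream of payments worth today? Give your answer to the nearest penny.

Ordinary annuity of 156 payments, first payment at period 60.
Periodic rate r = 0.125/12 per month; n is counted in months.
The ordinary-annuity PV formula values the stream one period before the first payment (period 59); discount that back 59 periods:
PV₀ = 9,275 × [1 − (1+r)^−156] / r × (1+r)^−59 = £387,185.56

£387,185.56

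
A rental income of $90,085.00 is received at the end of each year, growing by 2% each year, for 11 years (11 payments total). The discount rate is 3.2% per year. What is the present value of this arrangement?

$906,285.13

Periodic rate r = 0.032 per year.
Growing ordinary annuity: PV = PMT₁ × [1 − ((1+g)/(1+r))^n] / (r − g) = 90,085 × [1 − ((1+0.02)/(1+r))^11] / (r − 0.02) = $906,285.13.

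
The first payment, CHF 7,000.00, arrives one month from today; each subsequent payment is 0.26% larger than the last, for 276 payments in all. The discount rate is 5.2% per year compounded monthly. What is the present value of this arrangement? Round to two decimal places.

Periodic rate r = 0.052/12 per month; n is counted in months.
Growing ordinary annuity: PV = PMT₁ × [1 − ((1+g)/(1+r))^n] / (r − g) = 7,000 × [1 − ((1+0.0026)/(1+r))^276] / (r − 0.0026) = CHF 1,531,387.33.

CHF 1,531,387.33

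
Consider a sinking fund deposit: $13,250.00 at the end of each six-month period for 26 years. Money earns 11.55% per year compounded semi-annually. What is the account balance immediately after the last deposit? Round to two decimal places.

This is an ordinary annuity: 52 deposits of $13,250.00 at the end of each six-month period.
Periodic rate r = 0.1155/2 per half-year; n is counted in half-years.
FV = PMT × [((1+r)^n − 1)/r] = 13,250 × [(1+r)^52 − 1] / r = $4,022,449.22

$4,022,449.22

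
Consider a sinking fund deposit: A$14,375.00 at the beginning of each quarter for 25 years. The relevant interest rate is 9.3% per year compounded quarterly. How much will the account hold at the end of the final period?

This is an annuity due: 100 deposits of A$14,375.00 at the beginning of each quarter.
Periodic rate r = 0.093/4 per quarter; n is counted in quarters.
FV = PMT × [((1+r)^n − 1)/r] × (1+r) = 14,375 × [(1+r)^100 − 1] / r × (1+r) = A$5,667,366.20

A$5,667,366.20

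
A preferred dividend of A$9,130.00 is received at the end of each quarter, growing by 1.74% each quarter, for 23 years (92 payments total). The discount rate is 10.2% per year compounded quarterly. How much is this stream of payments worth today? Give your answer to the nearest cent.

Periodic rate r = 0.102/4 per quarter; n is counted in quarters.
Growing ordinary annuity: PV = PMT₁ × [1 − ((1+g)/(1+r))^n] / (r − g) = 9,130 × [1 − ((1+0.0174)/(1+r))^92] / (r − 0.0174) = A$583,729.92.

A$583,729.92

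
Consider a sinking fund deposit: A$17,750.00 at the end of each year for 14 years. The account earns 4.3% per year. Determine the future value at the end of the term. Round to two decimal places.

This is an ordinary annuity: 14 deposits of A$17,750.00 at the end of each year.
Periodic rate r = 0.043 per year.
FV = PMT × [((1+r)^n − 1)/r] = 17,750 × [(1+r)^14 − 1] / r = A$331,444.52

A$331,444.52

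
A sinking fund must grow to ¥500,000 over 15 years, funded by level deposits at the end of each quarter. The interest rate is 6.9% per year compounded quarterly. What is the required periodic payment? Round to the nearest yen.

¥4,817

Level ordinary annuity; solve FV = PMT × [((1+r)^n − 1)/r] for PMT.
Periodic rate r = 0.069/4 per quarter; n is counted in quarters.
With n = 60: PMT = 500,000 / ([((1+r)^n − 1)/r]) = ¥4,817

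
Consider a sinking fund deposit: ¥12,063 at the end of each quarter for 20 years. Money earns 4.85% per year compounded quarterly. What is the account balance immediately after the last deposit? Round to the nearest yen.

This is an ordinary annuity: 80 deposits of ¥12,063 at the end of each quarter.
Periodic rate r = 0.0485/4 per quarter; n is counted in quarters.
FV = PMT × [((1+r)^n − 1)/r] = 12,063 × [(1+r)^80 − 1] / r = ¥1,614,304

¥1,614,304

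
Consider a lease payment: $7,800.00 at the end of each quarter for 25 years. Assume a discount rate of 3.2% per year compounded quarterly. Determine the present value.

This is an ordinary annuity: 100 payments of $7,800.00 at the end of each quarter.
Periodic rate r = 0.032/4 per quarter; n is counted in quarters.
PV = PMT × [(1 − (1+r)^−n)/r] = 7,800 × [1 − (1+r)^−100] / r = $535,507.56

$535,507.56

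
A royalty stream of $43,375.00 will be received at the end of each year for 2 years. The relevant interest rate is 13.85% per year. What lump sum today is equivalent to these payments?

This is an ordinary annuity: 2 payments of $43,375.00 at the end of each year.
Periodic rate r = 0.1385 per year.
PV = PMT × [(1 − (1+r)^−n)/r] = 43,375 × [1 − (1+r)^−2] / r = $71,562.03

$71,562.03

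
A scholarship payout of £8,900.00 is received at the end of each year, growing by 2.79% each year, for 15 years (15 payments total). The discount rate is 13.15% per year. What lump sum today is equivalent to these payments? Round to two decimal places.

£65,561.53

Periodic rate r = 0.1315 per year.
Growing ordinary annuity: PV = PMT₁ × [1 − ((1+g)/(1+r))^n] / (r − g) = 8,900 × [1 − ((1+0.0279)/(1+r))^15] / (r − 0.0279) = £65,561.53.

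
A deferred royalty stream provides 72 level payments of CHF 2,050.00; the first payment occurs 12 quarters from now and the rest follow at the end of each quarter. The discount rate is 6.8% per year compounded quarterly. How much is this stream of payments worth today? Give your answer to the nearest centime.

Ordinary annuity of 72 payments, first payment at period 12.
Periodic rate r = 0.068/4 per quarter; n is counted in quarters.
The ordinary-annuity PV formula values the stream one period before the first payment (period 11); discount that back 11 periods:
PV₀ = 2,050 × [1 − (1+r)^−72] / r × (1+r)^−11 = CHF 70,416.23

CHF 70,416.23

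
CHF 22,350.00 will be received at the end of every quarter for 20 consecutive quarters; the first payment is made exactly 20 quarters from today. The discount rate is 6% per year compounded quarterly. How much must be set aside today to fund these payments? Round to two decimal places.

CHF 289,173.56

Ordinary annuity of 20 payments, first payment at period 20.
Periodic rate r = 0.06/4 per quarter; n is counted in quarters.
The ordinary-annuity PV formula values the stream one period before the first payment (period 19); discount that back 19 periods:
PV₀ = 22,350 × [1 − (1+r)^−20] / r × (1+r)^−19 = CHF 289,173.56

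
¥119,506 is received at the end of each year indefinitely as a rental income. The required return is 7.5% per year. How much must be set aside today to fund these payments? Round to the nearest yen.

Periodic rate r = 0.075 per year.
Level perpetuity: PV = PMT / r = 119,506 / (0.075) = ¥1,593,413.

¥1,593,413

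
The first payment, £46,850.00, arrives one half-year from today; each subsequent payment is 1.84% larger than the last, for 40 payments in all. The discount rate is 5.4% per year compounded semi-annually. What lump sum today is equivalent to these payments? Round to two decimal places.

Periodic rate r = 0.054/2 per half-year; n is counted in half-years.
Growing ordinary annuity: PV = PMT₁ × [1 − ((1+g)/(1+r))^n] / (r − g) = 46,850 × [1 − ((1+0.0184)/(1+r))^40] / (r − 0.0184) = £1,556,066.97.

£1,556,066.97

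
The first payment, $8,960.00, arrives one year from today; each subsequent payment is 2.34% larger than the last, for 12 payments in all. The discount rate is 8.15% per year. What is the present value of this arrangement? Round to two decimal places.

$74,718.44

Periodic rate r = 0.0815 per year.
Growing ordinary annuity: PV = PMT₁ × [1 − ((1+g)/(1+r))^n] / (r − g) = 8,960 × [1 − ((1+0.0234)/(1+r))^12] / (r − 0.0234) = $74,718.44.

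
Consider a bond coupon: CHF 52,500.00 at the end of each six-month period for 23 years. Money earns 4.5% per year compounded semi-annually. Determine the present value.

This is an ordinary annuity: 46 payments of CHF 52,500.00 at the end of each six-month period.
Periodic rate r = 0.045/2 per half-year; n is counted in half-years.
PV = PMT × [(1 − (1+r)^−n)/r] = 52,500 × [1 − (1+r)^−46] / r = CHF 1,494,908.34

CHF 1,494,908.34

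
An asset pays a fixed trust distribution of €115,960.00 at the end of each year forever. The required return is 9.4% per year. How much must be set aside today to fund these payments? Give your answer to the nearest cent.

Periodic rate r = 0.094 per year.
Level perpetuity: PV = PMT / r = 115,960 / (0.094) = €1,233,617.02.

€1,233,617.02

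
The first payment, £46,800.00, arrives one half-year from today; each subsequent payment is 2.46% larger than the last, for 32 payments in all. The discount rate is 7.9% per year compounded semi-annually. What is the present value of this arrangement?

£1,162,079.75

Periodic rate r = 0.079/2 per half-year; n is counted in half-years.
Growing ordinary annuity: PV = PMT₁ × [1 − ((1+g)/(1+r))^n] / (r − g) = 46,800 × [1 − ((1+0.0246)/(1+r))^32] / (r − 0.0246) = £1,162,079.75.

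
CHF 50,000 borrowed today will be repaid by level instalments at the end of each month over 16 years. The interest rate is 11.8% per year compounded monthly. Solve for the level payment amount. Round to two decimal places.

Level ordinary annuity; solve PV = PMT × [(1 − (1+r)^−n)/r] for PMT.
Periodic rate r = 0.118/12 per month; n is counted in months.
With n = 192: PMT = 50,000 / ([(1 − (1+r)^−n)/r]) = CHF 580.33

CHF 580.33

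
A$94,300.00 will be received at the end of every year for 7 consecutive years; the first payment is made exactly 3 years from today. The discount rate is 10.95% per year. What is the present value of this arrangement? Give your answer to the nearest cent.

Ordinary annuity of 7 payments, first payment at period 3.
Periodic rate r = 0.1095 per year.
The ordinary-annuity PV formula values the stream one period before the first payment (period 2); discount that back 2 periods:
PV₀ = 94,300 × [1 − (1+r)^−7] / r × (1+r)^−2 = A$361,561.65

A$361,561.65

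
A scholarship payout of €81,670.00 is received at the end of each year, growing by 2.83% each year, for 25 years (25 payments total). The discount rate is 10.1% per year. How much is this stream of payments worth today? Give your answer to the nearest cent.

Periodic rate r = 0.101 per year.
Growing ordinary annuity: PV = PMT₁ × [1 − ((1+g)/(1+r))^n] / (r − g) = 81,670 × [1 − ((1+0.0283)/(1+r))^25] / (r − 0.0283) = €919,754.10.

€919,754.10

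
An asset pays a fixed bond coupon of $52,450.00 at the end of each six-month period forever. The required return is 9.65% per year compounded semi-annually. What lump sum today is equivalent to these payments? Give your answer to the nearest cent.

Periodic rate r = 0.0965/2 per half-year.
Level perpetuity: PV = PMT / r = 52,450 / (0.0965/2) = $1,087,046.63.

$1,087,046.63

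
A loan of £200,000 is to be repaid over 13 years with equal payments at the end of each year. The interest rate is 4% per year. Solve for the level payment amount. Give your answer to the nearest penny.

£20,028.75

Level ordinary annuity; solve PV = PMT × [(1 − (1+r)^−n)/r] for PMT.
Periodic rate r = 0.04 per year.
With n = 13: PMT = 200,000 / ([(1 − (1+r)^−n)/r]) = £20,028.75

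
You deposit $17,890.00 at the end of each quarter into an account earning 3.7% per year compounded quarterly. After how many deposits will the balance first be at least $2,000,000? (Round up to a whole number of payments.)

Periodic rate r = 0.037/4 per quarter; n is counted in quarters.
Ordinary annuity FV: 2,000,000 = 17,890 × [((1+r)^n − 1)/r].
(1+r)^n = 1 + 2,000,000 × r / 17,890, so n = ln(1 + 2,000,000·r/17,890) / ln(1+r) = 77.12.
Round up to a whole number of payments: n = 78.

78 payments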